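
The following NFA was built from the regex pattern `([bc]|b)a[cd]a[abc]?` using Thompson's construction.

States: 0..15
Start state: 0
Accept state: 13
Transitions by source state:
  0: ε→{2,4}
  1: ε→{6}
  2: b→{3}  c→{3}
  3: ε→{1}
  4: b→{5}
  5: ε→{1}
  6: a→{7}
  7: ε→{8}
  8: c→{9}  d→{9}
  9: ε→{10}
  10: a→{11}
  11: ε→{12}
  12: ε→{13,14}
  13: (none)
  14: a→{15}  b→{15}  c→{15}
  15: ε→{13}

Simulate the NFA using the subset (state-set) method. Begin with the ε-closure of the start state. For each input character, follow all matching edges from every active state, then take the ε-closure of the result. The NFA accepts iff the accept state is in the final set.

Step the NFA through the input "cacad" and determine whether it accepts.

initial (ε-close {0}): {0,2,4}
'c' @ 1: {1,3,6}
'a' @ 2: {7,8}
'c' @ 3: {9,10}
'a' @ 4: {11,12,13,14}  ✓accept
'd' @ 5: {}  — dead — no transitions
final: {}; accept 13 not in set

Answer: REJECT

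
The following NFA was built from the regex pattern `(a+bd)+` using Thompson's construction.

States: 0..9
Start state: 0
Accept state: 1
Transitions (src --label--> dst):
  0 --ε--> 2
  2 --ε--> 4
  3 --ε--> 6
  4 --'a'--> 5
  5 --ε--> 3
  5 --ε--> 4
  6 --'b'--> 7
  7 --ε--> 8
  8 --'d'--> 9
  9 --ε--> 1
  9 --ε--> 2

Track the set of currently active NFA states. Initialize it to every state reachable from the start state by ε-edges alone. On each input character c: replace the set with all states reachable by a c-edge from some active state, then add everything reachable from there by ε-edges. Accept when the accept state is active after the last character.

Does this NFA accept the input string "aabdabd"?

Answer: ACCEPT

Steps:
S₀ = ε-closure({0}) = {0,2,4}
'a' @ 1: {3,4,5,6}
'a' @ 2: {3,4,5,6}
'b' @ 3: {7,8}
'd' @ 4: {1,2,4,9}  ✓accept
'a' @ 5: {3,4,5,6}
'b' @ 6: {7,8}
'd' @ 7: {1,2,4,9}  ✓accept
final: {1,2,4,9}; accept 1 in set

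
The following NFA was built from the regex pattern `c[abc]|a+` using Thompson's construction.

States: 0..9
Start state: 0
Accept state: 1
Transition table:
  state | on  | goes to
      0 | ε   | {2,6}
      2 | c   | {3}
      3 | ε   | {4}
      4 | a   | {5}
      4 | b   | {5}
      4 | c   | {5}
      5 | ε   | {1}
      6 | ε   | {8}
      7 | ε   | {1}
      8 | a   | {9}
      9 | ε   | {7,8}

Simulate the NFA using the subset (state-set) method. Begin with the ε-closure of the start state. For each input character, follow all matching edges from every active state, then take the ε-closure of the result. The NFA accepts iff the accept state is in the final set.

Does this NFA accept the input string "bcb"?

S₀ = ε-closure({0}) = {0,2,6,8}
'b' @ 1: {}  — state set empty
rest 'cb' ignored (set empty)
end set {} — state 1 not in

Answer: REJECT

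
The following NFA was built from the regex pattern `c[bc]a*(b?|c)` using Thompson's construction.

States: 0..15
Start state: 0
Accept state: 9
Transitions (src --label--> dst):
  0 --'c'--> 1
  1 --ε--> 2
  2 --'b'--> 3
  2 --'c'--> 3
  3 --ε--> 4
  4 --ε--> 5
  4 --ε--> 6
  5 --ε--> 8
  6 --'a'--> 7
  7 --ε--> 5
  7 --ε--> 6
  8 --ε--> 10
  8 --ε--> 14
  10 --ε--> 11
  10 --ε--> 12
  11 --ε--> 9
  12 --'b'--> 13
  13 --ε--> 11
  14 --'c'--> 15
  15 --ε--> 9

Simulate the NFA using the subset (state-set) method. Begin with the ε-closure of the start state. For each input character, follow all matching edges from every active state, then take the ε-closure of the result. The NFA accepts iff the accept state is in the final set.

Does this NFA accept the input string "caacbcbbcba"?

Answer: REJECT

Steps:
initial (ε-close {0}): {0}
'c' @ 1: {1,2}
'a' @ 2: {}  — state set empty
rest 'acbcbbcba' ignored (set empty)
after full input: {}  (accept=9 not in)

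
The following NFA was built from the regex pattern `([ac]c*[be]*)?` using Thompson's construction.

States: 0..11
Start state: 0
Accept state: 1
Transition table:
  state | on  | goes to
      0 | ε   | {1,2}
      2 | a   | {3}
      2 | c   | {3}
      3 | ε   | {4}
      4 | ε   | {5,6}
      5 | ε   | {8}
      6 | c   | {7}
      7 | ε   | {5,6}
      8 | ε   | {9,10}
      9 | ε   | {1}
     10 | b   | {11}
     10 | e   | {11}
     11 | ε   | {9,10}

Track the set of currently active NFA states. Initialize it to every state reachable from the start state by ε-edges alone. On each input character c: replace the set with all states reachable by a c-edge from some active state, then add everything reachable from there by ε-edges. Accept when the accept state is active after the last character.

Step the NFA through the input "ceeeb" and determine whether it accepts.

start: ε-closure({0}) = {0,1,2}
'c' @ 1: {1,3,4,5,6,8,9,10}  ✓accept
'e' @ 2: {1,9,10,11}  ✓accept
'e' @ 3: {1,9,10,11}  ✓accept
'e' @ 4: {1,9,10,11}  ✓accept
'b' @ 5: {1,9,10,11}  ✓accept
after full input: {1,9,10,11}  (accept=1 in)

Answer: ACCEPT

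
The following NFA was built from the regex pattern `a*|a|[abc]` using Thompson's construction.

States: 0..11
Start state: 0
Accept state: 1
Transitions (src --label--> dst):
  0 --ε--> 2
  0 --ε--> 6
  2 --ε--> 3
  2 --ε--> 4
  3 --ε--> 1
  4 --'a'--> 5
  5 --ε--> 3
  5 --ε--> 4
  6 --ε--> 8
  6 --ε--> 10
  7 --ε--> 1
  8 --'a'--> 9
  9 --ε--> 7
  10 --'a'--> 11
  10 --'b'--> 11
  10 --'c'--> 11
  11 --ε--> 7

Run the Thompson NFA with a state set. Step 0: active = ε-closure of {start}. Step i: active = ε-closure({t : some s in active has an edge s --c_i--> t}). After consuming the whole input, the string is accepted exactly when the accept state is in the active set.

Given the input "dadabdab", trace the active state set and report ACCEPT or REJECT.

S₀ = ε-closure({0}) = {0,1,2,3,4,6,8,10}
'd' @ 1: {}  — no active states
rest 'adabdab' ignored (set empty)
end set {} — state 1 not in

Answer: REJECT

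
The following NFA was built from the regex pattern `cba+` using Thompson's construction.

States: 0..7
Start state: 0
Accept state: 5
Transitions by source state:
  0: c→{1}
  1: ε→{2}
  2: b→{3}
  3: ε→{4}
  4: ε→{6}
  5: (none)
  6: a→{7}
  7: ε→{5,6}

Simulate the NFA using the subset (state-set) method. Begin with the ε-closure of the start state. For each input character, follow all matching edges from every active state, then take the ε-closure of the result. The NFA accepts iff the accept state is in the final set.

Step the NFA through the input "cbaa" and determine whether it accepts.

Answer: ACCEPT

Trace:
S₀ = ε-closure({0}) = {0}
'c' @ 1: {1,2}
'b' @ 2: {3,4,6}
'a' @ 3: {5,6,7}  [accepting]
'a' @ 4: {5,6,7}  [accepting]
final: {5,6,7}; accept 5 in set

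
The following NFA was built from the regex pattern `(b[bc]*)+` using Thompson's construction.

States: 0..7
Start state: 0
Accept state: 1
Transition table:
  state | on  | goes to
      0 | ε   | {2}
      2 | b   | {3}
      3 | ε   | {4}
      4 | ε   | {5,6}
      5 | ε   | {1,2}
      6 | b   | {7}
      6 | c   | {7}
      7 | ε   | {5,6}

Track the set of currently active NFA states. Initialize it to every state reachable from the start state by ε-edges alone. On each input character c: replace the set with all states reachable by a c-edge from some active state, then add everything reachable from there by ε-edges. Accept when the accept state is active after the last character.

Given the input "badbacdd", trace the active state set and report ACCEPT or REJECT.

Answer: REJECT

Derivation:
start: ε-closure({0}) = {0,2}
'b' @ 1: {1,2,3,4,5,6}  [accepting]
'a' @ 2: {}  — state set empty
rest 'dbacdd' ignored (set empty)
final: {}; accept 1 not in set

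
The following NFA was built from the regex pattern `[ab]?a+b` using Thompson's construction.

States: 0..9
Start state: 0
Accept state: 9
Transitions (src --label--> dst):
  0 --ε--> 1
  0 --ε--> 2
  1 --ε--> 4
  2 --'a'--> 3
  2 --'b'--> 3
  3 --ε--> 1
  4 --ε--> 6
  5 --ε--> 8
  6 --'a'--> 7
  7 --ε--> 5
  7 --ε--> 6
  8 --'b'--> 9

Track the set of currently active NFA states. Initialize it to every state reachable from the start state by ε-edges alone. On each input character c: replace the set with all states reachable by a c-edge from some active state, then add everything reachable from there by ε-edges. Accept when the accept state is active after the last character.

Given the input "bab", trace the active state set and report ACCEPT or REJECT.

Answer: ACCEPT

Steps:
start: ε-closure({0}) = {0,1,2,4,6}
'b' @ 1: {1,3,4,6}
'a' @ 2: {5,6,7,8}
'b' @ 3: {9}  (accept∈set)
final: {9}; accept 9 in set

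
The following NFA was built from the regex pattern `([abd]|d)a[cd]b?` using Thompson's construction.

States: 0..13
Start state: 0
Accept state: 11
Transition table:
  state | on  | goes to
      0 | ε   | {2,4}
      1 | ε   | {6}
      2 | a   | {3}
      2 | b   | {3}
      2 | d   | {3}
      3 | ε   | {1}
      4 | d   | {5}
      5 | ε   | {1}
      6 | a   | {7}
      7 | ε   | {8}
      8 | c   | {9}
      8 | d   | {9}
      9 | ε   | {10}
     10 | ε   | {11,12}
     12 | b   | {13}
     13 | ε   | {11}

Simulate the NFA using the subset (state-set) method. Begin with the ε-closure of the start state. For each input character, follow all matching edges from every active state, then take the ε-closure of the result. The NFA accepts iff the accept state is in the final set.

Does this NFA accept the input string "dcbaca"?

initial (ε-close {0}): {0,2,4}
'd' @ 1: {1,3,5,6}
'c' @ 2: {}  — no active states
rest 'baca' ignored (set empty)
final: {}; accept 11 not in set

Answer: REJECT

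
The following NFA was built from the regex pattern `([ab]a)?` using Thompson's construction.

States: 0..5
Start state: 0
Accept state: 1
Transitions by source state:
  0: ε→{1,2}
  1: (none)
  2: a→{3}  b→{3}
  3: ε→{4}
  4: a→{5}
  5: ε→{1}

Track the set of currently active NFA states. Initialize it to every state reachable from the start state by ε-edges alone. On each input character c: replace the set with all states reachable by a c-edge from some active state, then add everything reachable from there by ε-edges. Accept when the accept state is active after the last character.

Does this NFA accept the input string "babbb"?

S₀ = ε-closure({0}) = {0,1,2}
'b' @ 1: {3,4}
'a' @ 2: {1,5}  ✓accept
'b' @ 3: {}  — no active states
rest 'bb' ignored (set empty)
final: {}; accept 1 not in set

Answer: REJECT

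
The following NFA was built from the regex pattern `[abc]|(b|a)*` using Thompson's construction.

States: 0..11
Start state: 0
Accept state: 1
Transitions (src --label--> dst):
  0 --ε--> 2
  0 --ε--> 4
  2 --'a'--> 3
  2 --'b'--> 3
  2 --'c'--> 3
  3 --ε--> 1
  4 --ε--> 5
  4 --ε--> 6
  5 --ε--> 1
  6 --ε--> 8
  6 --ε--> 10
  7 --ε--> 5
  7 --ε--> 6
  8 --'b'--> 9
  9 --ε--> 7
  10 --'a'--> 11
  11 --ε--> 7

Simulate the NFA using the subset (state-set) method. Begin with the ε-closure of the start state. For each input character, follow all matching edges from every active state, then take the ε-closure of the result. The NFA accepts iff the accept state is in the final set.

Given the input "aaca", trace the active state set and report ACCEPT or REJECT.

start: ε-closure({0}) = {0,1,2,4,5,6,8,10}
'a' @ 1: {1,3,5,6,7,8,10,11}  ✓accept
'a' @ 2: {1,5,6,7,8,10,11}  ✓accept
'c' @ 3: {}  — state set empty
rest 'a' ignored (set empty)
end set {} — state 1 not in

Answer: REJECT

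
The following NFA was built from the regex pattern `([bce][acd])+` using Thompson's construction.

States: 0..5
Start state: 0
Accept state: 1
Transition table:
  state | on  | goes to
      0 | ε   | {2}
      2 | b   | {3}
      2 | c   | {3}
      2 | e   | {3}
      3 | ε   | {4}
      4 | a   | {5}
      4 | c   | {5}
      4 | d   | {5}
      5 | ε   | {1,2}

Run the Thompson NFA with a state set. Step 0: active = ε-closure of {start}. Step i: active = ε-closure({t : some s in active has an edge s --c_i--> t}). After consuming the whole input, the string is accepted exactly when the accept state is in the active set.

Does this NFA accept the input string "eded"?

Answer: ACCEPT

Trace:
start: ε-closure({0}) = {0,2}
'e' @ 1: {3,4}
'd' @ 2: {1,2,5}  ✓accept
'e' @ 3: {3,4}
'd' @ 4: {1,2,5}  ✓accept
end set {1,2,5} — state 1 in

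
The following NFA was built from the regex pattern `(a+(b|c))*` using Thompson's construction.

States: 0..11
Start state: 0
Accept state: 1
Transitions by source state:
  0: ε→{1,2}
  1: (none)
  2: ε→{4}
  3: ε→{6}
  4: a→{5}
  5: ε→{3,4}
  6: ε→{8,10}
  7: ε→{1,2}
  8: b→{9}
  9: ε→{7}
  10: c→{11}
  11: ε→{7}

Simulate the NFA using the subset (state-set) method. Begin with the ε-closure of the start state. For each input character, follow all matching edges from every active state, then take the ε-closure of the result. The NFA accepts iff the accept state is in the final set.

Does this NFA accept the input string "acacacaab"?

Answer: ACCEPT

Steps:
initial (ε-close {0}): {0,1,2,4}
'a' @ 1: {3,4,5,6,8,10}
'c' @ 2: {1,2,4,7,11}  [accepting]
'a' @ 3: {3,4,5,6,8,10}
'c' @ 4: {1,2,4,7,11}  [accepting]
'a' @ 5: {3,4,5,6,8,10}
'c' @ 6: {1,2,4,7,11}  [accepting]
'a' @ 7: {3,4,5,6,8,10}
'a' @ 8: {3,4,5,6,8,10}
'b' @ 9: {1,2,4,7,9}  [accepting]
final: {1,2,4,7,9}; accept 1 in set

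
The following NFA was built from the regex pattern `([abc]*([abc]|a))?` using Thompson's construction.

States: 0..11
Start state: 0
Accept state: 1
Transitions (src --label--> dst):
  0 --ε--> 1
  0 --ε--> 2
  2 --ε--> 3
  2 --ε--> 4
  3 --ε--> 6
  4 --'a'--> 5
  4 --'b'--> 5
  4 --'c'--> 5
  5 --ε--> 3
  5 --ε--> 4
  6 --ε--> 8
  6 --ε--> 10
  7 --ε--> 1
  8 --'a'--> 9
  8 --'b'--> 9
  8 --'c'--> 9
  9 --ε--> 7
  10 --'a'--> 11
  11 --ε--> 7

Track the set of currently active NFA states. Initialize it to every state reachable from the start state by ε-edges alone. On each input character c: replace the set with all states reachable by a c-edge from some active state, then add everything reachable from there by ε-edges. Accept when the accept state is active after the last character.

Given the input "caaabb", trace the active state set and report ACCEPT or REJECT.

Answer: ACCEPT

Steps:
initial (ε-close {0}): {0,1,2,3,4,6,8,10}
'c' @ 1: {1,3,4,5,6,7,8,9,10}  ✓accept
'a' @ 2: {1,3,4,5,6,7,8,9,10,11}  ✓accept
'a' @ 3: {1,3,4,5,6,7,8,9,10,11}  ✓accept
'a' @ 4: {1,3,4,5,6,7,8,9,10,11}  ✓accept
'b' @ 5: {1,3,4,5,6,7,8,9,10}  ✓accept
'b' @ 6: {1,3,4,5,6,7,8,9,10}  ✓accept
final: {1,3,4,5,6,7,8,9,10}; accept 1 in set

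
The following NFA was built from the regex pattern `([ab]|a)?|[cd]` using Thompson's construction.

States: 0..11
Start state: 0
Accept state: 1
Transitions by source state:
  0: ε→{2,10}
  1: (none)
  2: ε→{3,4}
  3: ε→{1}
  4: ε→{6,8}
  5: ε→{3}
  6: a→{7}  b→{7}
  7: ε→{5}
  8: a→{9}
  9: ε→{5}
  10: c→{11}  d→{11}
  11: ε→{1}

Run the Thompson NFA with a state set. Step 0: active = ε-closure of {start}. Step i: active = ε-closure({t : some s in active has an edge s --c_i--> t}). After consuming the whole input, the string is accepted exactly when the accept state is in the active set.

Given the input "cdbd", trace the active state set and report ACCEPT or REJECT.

Answer: REJECT

Derivation:
initial (ε-close {0}): {0,1,2,3,4,6,8,10}
'c' @ 1: {1,11}  ✓accept
'd' @ 2: {}  — dead — no transitions
rest 'bd' ignored (set empty)
final: {}; accept 1 not in set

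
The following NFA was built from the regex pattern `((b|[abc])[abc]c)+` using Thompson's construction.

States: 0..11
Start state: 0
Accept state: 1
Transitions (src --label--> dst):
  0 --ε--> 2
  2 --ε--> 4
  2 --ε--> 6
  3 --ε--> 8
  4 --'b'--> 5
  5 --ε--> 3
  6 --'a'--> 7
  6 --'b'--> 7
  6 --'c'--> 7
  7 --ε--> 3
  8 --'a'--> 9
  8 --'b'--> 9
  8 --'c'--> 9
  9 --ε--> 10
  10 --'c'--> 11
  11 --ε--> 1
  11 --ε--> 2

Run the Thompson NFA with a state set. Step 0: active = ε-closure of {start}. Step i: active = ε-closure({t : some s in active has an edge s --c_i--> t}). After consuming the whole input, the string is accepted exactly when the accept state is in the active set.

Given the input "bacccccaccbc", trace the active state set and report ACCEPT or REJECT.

Answer: ACCEPT

Derivation:
start: ε-closure({0}) = {0,2,4,6}
'b' @ 1: {3,5,7,8}
'a' @ 2: {9,10}
'c' @ 3: {1,2,4,6,11}  (accept∈set)
'c' @ 4: {3,7,8}
'c' @ 5: {9,10}
'c' @ 6: {1,2,4,6,11}  (accept∈set)
'c' @ 7: {3,7,8}
'a' @ 8: {9,10}
'c' @ 9: {1,2,4,6,11}  (accept∈set)
'c' @ 10: {3,7,8}
'b' @ 11: {9,10}
'c' @ 12: {1,2,4,6,11}  (accept∈set)
after full input: {1,2,4,6,11}  (accept=1 in)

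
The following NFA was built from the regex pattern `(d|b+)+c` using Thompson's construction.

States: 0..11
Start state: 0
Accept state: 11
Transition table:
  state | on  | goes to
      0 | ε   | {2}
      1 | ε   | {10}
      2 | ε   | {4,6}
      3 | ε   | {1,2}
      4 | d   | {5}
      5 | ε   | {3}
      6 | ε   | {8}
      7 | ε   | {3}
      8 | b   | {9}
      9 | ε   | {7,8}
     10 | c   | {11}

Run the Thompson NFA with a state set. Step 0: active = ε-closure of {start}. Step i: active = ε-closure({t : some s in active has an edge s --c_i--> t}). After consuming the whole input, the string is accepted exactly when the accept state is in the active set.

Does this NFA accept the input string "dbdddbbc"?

Answer: ACCEPT

Steps:
start: ε-closure({0}) = {0,2,4,6,8}
'd' @ 1: {1,2,3,4,5,6,8,10}
'b' @ 2: {1,2,3,4,6,7,8,9,10}
'd' @ 3: {1,2,3,4,5,6,8,10}
'd' @ 4: {1,2,3,4,5,6,8,10}
'd' @ 5: {1,2,3,4,5,6,8,10}
'b' @ 6: {1,2,3,4,6,7,8,9,10}
'b' @ 7: {1,2,3,4,6,7,8,9,10}
'c' @ 8: {11}  [accepting]
final: {11}; accept 11 in set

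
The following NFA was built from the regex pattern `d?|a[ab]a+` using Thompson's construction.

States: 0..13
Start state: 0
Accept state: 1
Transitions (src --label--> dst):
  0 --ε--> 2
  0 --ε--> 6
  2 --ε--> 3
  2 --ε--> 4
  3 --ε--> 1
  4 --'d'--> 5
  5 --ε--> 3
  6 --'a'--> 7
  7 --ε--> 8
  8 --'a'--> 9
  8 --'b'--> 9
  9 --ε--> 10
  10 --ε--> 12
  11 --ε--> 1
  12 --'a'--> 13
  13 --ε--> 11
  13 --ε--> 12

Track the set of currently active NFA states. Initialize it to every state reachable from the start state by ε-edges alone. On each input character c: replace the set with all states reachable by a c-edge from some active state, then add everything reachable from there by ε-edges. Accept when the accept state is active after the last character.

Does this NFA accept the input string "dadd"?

Answer: REJECT

Trace:
S₀ = ε-closure({0}) = {0,1,2,3,4,6}
'd' @ 1: {1,3,5}  (accept∈set)
'a' @ 2: {}  — state set empty
rest 'dd' ignored (set empty)
after full input: {}  (accept=1 not in)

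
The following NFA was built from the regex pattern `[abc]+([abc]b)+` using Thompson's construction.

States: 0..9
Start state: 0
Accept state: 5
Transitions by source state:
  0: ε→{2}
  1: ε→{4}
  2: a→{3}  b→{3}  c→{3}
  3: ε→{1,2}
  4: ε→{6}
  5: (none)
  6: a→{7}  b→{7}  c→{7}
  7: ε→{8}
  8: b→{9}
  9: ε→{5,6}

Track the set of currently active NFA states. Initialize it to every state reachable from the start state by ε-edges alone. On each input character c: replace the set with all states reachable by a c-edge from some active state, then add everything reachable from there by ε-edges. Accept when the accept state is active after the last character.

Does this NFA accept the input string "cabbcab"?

Answer: ACCEPT

Trace:
S₀ = ε-closure({0}) = {0,2}
'c' @ 1: {1,2,3,4,6}
'a' @ 2: {1,2,3,4,6,7,8}
'b' @ 3: {1,2,3,4,5,6,7,8,9}  (accept∈set)
'b' @ 4: {1,2,3,4,5,6,7,8,9}  (accept∈set)
'c' @ 5: {1,2,3,4,6,7,8}
'a' @ 6: {1,2,3,4,6,7,8}
'b' @ 7: {1,2,3,4,5,6,7,8,9}  (accept∈set)
after full input: {1,2,3,4,5,6,7,8,9}  (accept=5 in)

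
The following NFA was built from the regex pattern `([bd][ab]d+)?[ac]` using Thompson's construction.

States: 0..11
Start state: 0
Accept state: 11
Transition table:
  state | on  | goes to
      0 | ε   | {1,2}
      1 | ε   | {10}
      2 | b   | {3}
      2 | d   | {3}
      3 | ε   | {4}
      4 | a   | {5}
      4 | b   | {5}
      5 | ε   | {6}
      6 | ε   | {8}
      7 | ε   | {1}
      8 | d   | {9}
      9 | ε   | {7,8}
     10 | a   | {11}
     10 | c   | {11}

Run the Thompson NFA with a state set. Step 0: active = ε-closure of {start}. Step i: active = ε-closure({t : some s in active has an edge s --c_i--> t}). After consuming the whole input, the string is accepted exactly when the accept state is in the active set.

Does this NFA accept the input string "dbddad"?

S₀ = ε-closure({0}) = {0,1,2,10}
'd' @ 1: {3,4}
'b' @ 2: {5,6,8}
'd' @ 3: {1,7,8,9,10}
'd' @ 4: {1,7,8,9,10}
'a' @ 5: {11}  (accept∈set)
'd' @ 6: {}  — dead — no transitions
after full input: {}  (accept=11 not in)

Answer: REJECT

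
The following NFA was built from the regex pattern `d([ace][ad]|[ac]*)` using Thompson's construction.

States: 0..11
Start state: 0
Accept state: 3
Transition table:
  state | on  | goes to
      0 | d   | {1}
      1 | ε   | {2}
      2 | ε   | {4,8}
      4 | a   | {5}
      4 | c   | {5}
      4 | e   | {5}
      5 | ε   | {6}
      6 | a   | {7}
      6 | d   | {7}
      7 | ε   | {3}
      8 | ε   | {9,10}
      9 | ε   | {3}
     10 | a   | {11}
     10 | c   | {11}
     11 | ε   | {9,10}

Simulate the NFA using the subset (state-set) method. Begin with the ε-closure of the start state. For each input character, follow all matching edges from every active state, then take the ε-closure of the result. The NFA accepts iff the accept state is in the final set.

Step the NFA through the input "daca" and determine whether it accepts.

Answer: ACCEPT

Trace:
S₀ = ε-closure({0}) = {0}
'd' @ 1: {1,2,3,4,8,9,10}  [accepting]
'a' @ 2: {3,5,6,9,10,11}  [accepting]
'c' @ 3: {3,9,10,11}  [accepting]
'a' @ 4: {3,9,10,11}  [accepting]
after full input: {3,9,10,11}  (accept=3 in)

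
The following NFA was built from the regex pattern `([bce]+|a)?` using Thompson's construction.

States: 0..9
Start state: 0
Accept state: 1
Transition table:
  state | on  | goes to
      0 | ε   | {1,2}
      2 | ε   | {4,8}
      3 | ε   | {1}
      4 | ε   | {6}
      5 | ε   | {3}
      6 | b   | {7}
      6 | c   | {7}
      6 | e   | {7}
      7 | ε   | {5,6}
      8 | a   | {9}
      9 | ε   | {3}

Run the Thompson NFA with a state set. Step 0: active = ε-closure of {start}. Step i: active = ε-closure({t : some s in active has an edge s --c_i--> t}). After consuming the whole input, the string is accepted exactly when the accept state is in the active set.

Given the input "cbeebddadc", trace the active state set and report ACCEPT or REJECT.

S₀ = ε-closure({0}) = {0,1,2,4,6,8}
'c' @ 1: {1,3,5,6,7}  ✓accept
'b' @ 2: {1,3,5,6,7}  ✓accept
'e' @ 3: {1,3,5,6,7}  ✓accept
'e' @ 4: {1,3,5,6,7}  ✓accept
'b' @ 5: {1,3,5,6,7}  ✓accept
'd' @ 6: {}  — no active states
rest 'dadc' ignored (set empty)
final: {}; accept 1 not in set

Answer: REJECT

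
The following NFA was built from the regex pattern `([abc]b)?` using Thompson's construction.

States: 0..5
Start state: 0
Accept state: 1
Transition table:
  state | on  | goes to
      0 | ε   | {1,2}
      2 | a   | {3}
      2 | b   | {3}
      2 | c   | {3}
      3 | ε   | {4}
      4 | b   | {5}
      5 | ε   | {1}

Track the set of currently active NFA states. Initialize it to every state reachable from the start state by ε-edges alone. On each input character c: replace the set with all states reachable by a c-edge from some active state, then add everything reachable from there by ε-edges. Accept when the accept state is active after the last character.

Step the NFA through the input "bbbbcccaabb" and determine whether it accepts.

initial (ε-close {0}): {0,1,2}
'b' @ 1: {3,4}
'b' @ 2: {1,5}  ✓accept
'b' @ 3: {}  — state set empty
rest 'bcccaabb' ignored (set empty)
after full input: {}  (accept=1 not in)

Answer: REJECT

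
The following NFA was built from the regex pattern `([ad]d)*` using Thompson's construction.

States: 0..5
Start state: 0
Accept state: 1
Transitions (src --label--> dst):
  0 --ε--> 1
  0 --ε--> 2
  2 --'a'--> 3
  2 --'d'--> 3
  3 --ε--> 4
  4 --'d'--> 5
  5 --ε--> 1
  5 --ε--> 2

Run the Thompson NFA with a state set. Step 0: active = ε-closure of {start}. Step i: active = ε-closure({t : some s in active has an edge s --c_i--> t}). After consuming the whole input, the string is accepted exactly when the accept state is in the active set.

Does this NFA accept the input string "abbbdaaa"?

Answer: REJECT

Steps:
initial (ε-close {0}): {0,1,2}
'a' @ 1: {3,4}
'b' @ 2: {}  — state set empty
rest 'bbdaaa' ignored (set empty)
end set {} — state 1 not in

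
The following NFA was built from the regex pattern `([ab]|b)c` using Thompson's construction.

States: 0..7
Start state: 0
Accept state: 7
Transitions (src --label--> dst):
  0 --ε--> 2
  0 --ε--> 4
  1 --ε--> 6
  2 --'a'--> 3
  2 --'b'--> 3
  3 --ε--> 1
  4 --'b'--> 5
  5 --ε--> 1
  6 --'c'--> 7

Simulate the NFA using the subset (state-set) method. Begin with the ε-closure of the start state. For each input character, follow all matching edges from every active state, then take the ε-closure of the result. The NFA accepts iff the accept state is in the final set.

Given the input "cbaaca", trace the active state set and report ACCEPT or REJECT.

S₀ = ε-closure({0}) = {0,2,4}
'c' @ 1: {}  — state set empty
rest 'baaca' ignored (set empty)
end set {} — state 7 not in

Answer: REJECT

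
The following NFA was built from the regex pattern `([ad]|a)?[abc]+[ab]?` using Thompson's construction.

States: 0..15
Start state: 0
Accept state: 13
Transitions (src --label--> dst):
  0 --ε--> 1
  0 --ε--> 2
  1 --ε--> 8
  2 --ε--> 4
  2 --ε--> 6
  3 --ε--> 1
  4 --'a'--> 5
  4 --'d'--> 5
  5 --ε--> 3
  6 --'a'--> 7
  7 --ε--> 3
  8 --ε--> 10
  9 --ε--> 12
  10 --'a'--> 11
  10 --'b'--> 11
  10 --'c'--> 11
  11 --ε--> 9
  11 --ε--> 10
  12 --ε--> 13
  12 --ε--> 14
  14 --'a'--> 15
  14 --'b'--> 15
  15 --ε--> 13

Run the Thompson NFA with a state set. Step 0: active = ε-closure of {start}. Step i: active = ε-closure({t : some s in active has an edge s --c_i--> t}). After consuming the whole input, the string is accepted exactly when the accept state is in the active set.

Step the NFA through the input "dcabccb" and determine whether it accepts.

start: ε-closure({0}) = {0,1,2,4,6,8,10}
'd' @ 1: {1,3,5,8,10}
'c' @ 2: {9,10,11,12,13,14}  ✓accept
'a' @ 3: {9,10,11,12,13,14,15}  ✓accept
'b' @ 4: {9,10,11,12,13,14,15}  ✓accept
'c' @ 5: {9,10,11,12,13,14}  ✓accept
'c' @ 6: {9,10,11,12,13,14}  ✓accept
'b' @ 7: {9,10,11,12,13,14,15}  ✓accept
after full input: {9,10,11,12,13,14,15}  (accept=13 in)

Answer: ACCEPT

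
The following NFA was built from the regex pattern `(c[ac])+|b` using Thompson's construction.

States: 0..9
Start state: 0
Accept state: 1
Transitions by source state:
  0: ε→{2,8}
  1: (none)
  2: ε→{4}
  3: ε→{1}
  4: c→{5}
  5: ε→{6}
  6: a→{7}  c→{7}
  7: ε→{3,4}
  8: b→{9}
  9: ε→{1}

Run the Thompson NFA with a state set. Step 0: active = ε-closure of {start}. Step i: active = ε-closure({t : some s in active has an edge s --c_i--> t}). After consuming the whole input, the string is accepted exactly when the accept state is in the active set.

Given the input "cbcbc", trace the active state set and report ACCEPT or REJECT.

S₀ = ε-closure({0}) = {0,2,4,8}
'c' @ 1: {5,6}
'b' @ 2: {}  — state set empty
rest 'cbc' ignored (set empty)
final: {}; accept 1 not in set

Answer: REJECT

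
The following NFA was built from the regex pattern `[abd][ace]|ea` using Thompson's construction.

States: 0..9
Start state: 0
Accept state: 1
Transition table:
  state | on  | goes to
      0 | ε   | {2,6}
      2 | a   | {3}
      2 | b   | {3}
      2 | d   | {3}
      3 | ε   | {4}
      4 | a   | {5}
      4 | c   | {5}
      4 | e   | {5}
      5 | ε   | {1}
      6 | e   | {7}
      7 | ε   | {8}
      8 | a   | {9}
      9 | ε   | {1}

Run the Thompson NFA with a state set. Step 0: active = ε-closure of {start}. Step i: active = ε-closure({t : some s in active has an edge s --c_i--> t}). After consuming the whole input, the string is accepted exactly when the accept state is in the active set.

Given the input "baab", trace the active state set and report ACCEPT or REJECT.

Answer: REJECT

Steps:
start: ε-closure({0}) = {0,2,6}
'b' @ 1: {3,4}
'a' @ 2: {1,5}  ✓accept
'a' @ 3: {}  — no active states
rest 'b' ignored (set empty)
after full input: {}  (accept=1 not in)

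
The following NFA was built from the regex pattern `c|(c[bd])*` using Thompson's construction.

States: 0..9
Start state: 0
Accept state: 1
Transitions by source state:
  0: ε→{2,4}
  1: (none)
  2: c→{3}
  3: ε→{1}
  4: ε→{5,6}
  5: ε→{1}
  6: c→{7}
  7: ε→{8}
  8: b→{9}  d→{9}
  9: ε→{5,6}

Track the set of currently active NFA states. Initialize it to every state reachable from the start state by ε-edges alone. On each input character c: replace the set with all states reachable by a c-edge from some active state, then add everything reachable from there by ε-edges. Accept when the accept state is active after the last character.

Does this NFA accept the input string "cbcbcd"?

start: ε-closure({0}) = {0,1,2,4,5,6}
'c' @ 1: {1,3,7,8}  (accept∈set)
'b' @ 2: {1,5,6,9}  (accept∈set)
'c' @ 3: {7,8}
'b' @ 4: {1,5,6,9}  (accept∈set)
'c' @ 5: {7,8}
'd' @ 6: {1,5,6,9}  (accept∈set)
final: {1,5,6,9}; accept 1 in set

Answer: ACCEPT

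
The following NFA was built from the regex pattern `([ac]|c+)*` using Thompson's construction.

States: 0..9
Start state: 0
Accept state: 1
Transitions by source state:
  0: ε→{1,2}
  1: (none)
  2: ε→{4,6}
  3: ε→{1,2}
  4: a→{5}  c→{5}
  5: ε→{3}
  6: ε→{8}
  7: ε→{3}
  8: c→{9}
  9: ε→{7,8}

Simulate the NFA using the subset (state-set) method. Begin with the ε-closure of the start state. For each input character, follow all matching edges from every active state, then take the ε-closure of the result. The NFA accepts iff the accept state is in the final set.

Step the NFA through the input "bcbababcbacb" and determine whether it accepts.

Answer: REJECT

Steps:
start: ε-closure({0}) = {0,1,2,4,6,8}
'b' @ 1: {}  — dead — no transitions
rest 'cbababcbacb' ignored (set empty)
final: {}; accept 1 not in set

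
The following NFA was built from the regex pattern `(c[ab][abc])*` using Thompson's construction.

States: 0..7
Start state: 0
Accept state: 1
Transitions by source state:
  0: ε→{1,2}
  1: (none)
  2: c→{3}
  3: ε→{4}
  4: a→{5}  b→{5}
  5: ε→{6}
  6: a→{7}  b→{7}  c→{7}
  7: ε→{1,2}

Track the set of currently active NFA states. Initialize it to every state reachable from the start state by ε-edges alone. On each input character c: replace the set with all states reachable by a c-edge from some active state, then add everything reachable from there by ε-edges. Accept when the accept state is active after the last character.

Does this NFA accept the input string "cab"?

start: ε-closure({0}) = {0,1,2}
'c' @ 1: {3,4}
'a' @ 2: {5,6}
'b' @ 3: {1,2,7}  (accept∈set)
end set {1,2,7} — state 1 in

Answer: ACCEPT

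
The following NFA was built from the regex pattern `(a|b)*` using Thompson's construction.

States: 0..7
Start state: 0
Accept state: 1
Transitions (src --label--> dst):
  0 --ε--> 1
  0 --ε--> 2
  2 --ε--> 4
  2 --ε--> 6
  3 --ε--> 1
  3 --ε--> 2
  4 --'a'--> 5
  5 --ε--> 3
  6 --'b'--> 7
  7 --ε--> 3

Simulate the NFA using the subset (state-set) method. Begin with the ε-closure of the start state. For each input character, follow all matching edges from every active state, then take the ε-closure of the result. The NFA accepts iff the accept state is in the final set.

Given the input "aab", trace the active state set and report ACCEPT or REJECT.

start: ε-closure({0}) = {0,1,2,4,6}
'a' @ 1: {1,2,3,4,5,6}  ✓accept
'a' @ 2: {1,2,3,4,5,6}  ✓accept
'b' @ 3: {1,2,3,4,6,7}  ✓accept
final: {1,2,3,4,6,7}; accept 1 in set

Answer: ACCEPT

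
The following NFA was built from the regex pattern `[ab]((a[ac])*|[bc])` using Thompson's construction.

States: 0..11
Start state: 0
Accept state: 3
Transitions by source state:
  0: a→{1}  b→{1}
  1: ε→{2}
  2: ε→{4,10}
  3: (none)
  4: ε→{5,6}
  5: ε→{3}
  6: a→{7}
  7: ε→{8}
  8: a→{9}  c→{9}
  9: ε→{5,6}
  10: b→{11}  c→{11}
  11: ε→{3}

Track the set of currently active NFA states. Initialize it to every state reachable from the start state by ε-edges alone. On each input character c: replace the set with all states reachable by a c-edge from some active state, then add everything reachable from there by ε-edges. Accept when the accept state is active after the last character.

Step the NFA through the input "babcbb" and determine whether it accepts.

start: ε-closure({0}) = {0}
'b' @ 1: {1,2,3,4,5,6,10}  (accept∈set)
'a' @ 2: {7,8}
'b' @ 3: {}  — state set empty
rest 'cbb' ignored (set empty)
end set {} — state 3 not in

Answer: REJECT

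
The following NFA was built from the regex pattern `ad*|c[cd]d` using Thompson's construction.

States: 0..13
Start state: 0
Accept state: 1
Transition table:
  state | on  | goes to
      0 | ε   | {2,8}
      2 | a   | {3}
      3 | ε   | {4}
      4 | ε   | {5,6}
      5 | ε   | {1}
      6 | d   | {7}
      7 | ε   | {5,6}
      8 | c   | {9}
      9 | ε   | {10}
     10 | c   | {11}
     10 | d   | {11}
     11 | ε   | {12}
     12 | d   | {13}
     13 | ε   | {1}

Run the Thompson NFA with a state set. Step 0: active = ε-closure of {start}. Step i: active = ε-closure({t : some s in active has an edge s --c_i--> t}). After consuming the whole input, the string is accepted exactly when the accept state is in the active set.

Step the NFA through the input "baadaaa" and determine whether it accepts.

Answer: REJECT

Derivation:
S₀ = ε-closure({0}) = {0,2,8}
'b' @ 1: {}  — state set empty
rest 'aadaaa' ignored (set empty)
after full input: {}  (accept=1 not in)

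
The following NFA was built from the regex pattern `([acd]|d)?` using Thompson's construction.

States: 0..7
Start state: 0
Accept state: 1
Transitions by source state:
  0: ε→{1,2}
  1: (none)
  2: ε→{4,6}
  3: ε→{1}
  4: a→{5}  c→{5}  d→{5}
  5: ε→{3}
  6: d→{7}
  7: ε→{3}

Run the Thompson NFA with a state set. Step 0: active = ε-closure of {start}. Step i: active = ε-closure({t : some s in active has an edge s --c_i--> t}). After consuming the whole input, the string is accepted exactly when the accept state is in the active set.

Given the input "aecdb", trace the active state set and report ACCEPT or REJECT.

Answer: REJECT

Derivation:
S₀ = ε-closure({0}) = {0,1,2,4,6}
'a' @ 1: {1,3,5}  (accept∈set)
'e' @ 2: {}  — state set empty
rest 'cdb' ignored (set empty)
end set {} — state 1 not in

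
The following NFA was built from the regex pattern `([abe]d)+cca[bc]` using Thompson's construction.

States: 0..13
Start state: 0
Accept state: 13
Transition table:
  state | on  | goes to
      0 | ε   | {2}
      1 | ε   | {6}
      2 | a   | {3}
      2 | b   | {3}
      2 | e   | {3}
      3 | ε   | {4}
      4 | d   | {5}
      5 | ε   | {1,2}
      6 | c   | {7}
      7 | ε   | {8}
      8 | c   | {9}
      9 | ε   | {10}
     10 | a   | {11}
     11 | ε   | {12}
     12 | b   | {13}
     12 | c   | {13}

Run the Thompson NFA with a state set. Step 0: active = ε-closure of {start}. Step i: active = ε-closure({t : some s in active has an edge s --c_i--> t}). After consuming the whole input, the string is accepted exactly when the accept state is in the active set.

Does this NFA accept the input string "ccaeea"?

Answer: REJECT

Steps:
S₀ = ε-closure({0}) = {0,2}
'c' @ 1: {}  — state set empty
rest 'caeea' ignored (set empty)
end set {} — state 13 not in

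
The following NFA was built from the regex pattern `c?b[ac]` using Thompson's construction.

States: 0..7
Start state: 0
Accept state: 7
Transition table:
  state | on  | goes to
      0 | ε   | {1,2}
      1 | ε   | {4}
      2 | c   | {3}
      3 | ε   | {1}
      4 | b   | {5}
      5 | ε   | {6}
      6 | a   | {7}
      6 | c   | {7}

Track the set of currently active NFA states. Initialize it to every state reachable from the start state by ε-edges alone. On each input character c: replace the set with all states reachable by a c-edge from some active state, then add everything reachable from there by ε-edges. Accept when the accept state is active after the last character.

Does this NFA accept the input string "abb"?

Answer: REJECT

Derivation:
initial (ε-close {0}): {0,1,2,4}
'a' @ 1: {}  — dead — no transitions
rest 'bb' ignored (set empty)
final: {}; accept 7 not in set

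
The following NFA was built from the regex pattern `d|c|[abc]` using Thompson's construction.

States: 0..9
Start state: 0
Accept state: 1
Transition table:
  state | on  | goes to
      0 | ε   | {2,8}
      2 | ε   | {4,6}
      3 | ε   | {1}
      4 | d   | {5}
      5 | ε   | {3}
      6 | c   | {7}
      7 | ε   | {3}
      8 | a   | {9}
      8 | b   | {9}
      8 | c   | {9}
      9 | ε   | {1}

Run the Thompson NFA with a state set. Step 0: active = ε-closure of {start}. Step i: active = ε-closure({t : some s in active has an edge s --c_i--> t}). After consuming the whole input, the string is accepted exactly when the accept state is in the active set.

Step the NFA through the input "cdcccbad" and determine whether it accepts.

Answer: REJECT

Derivation:
S₀ = ε-closure({0}) = {0,2,4,6,8}
'c' @ 1: {1,3,7,9}  [accepting]
'd' @ 2: {}  — dead — no transitions
rest 'cccbad' ignored (set empty)
final: {}; accept 1 not in set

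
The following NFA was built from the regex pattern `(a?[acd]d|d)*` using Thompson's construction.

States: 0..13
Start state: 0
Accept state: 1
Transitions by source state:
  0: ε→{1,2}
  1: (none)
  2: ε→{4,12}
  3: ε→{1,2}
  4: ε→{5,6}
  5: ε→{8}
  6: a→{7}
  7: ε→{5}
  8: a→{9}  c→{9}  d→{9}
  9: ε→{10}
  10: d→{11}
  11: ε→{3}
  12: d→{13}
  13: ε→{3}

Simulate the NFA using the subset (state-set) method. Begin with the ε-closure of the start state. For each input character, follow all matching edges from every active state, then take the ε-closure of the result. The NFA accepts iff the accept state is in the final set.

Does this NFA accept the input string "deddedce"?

Answer: REJECT

Trace:
start: ε-closure({0}) = {0,1,2,4,5,6,8,12}
'd' @ 1: {1,2,3,4,5,6,8,9,10,12,13}  ✓accept
'e' @ 2: {}  — dead — no transitions
rest 'ddedce' ignored (set empty)
final: {}; accept 1 not in set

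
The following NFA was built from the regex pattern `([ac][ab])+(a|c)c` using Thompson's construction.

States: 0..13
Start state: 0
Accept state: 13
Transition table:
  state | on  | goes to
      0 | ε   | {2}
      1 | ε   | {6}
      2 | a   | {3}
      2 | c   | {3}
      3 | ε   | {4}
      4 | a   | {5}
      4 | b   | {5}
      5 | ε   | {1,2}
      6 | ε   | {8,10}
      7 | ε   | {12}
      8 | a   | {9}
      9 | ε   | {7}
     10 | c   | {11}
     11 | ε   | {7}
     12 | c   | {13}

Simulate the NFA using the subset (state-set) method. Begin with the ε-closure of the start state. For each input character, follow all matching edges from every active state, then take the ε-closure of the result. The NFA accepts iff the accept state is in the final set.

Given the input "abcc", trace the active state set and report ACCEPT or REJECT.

Answer: ACCEPT

Trace:
initial (ε-close {0}): {0,2}
'a' @ 1: {3,4}
'b' @ 2: {1,2,5,6,8,10}
'c' @ 3: {3,4,7,11,12}
'c' @ 4: {13}  ✓accept
final: {13}; accept 13 in set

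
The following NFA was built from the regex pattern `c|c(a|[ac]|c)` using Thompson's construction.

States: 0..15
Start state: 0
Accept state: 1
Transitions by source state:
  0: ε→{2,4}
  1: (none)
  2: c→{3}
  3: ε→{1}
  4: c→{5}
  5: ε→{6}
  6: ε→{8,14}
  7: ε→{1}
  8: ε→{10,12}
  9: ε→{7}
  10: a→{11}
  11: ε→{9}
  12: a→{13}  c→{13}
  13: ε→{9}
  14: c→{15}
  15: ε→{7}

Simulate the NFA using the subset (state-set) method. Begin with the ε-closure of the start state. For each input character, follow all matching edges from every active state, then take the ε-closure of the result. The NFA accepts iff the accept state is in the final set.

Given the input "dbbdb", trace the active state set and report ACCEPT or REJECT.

Answer: REJECT

Trace:
start: ε-closure({0}) = {0,2,4}
'd' @ 1: {}  — dead — no transitions
rest 'bbdb' ignored (set empty)
after full input: {}  (accept=1 not in)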